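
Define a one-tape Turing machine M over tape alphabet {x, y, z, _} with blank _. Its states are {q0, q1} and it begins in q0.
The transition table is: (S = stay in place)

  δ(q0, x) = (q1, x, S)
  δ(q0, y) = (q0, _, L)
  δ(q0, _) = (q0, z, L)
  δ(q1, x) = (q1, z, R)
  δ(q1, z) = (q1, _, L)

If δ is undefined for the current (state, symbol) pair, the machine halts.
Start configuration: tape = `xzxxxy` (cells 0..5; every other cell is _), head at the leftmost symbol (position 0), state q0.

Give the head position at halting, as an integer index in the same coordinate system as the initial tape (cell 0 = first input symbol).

-1

state=q0 head=0 tape=_[x]zxxxy   (q0,x)→(q1,x,S)
state=q1 head=0 tape=_[x]zxxxy   (q1,x)→(q1,z,R)
state=q1 head=1 tape=_z[z]xxxy   (q1,z)→(q1,_,L)
state=q1 head=0 tape=_[z]_xxxy   (q1,z)→(q1,_,L)
state=q1 head=-1 tape=[_]__xxxy
At halt the head is at cell -1.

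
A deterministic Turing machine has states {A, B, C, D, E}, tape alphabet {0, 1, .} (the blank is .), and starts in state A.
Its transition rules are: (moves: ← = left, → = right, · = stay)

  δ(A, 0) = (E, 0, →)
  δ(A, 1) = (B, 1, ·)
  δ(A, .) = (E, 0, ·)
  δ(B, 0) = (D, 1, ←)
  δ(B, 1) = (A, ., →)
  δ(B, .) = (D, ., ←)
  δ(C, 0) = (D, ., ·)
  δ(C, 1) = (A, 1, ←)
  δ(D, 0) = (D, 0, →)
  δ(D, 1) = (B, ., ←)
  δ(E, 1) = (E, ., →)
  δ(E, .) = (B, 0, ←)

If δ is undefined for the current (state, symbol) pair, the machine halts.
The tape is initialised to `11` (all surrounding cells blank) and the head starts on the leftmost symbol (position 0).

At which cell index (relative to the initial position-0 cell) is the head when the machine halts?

state=A head=0 tape=[1]1.   (A,1)→(B,1,·)
state=B head=0 tape=[1]1.   (B,1)→(A,.,→)
state=A head=1 tape=.[1].   (A,1)→(B,1,·)
state=B head=1 tape=.[1].   (B,1)→(A,.,→)
state=A head=2 tape=..[.]   (A,.)→(E,0,·)
state=E head=2 tape=..[0]
At halt the head is at cell 2.

2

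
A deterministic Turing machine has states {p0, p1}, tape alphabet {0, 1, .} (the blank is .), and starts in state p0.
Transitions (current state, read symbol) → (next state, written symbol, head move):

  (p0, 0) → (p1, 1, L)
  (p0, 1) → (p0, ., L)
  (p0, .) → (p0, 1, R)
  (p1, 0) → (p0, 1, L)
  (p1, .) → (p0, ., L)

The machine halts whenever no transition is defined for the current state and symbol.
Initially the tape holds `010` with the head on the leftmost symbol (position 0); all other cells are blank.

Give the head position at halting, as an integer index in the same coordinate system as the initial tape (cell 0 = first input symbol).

state=p0 head=0 tape=....[0]10   (p0,0)→(p1,1,L)
state=p1 head=-1 tape=...[.]110   (p1,.)→(p0,.,L)
state=p0 head=-2 tape=..[.].110   (p0,.)→(p0,1,R)
state=p0 head=-1 tape=..1[.]110   (p0,.)→(p0,1,R)
state=p0 head=0 tape=..11[1]10   (p0,1)→(p0,.,L)
state=p0 head=-1 tape=..1[1].10   (p0,1)→(p0,.,L)
state=p0 head=-2 tape=..[1]..10   (p0,1)→(p0,.,L)
state=p0 head=-3 tape=.[.]...10   (p0,.)→(p0,1,R)
state=p0 head=-2 tape=.1[.]..10   (p0,.)→(p0,1,R)
state=p0 head=-1 tape=.11[.].10   (p0,.)→(p0,1,R)
state=p0 head=0 tape=.111[.]10   (p0,.)→(p0,1,R)
state=p0 head=1 tape=.1111[1]0   (p0,1)→(p0,.,L)
state=p0 head=0 tape=.111[1].0   (p0,1)→(p0,.,L)
state=p0 head=-1 tape=.11[1]..0   (p0,1)→(p0,.,L)
state=p0 head=-2 tape=.1[1]...0   (p0,1)→(p0,.,L)
state=p0 head=-3 tape=.[1]....0   (p0,1)→(p0,.,L)
state=p0 head=-4 tape=[.].....0   (p0,.)→(p0,1,R)
state=p0 head=-3 tape=1[.]....0   (p0,.)→(p0,1,R)
state=p0 head=-2 tape=11[.]...0   (p0,.)→(p0,1,R)
state=p0 head=-1 tape=111[.]..0   (p0,.)→(p0,1,R)
state=p0 head=0 tape=1111[.].0   (p0,.)→(p0,1,R)
state=p0 head=1 tape=11111[.]0   (p0,.)→(p0,1,R)
state=p0 head=2 tape=111111[0]   (p0,0)→(p1,1,L)
state=p1 head=1 tape=11111[1]1
At halt the head is at cell 1.

1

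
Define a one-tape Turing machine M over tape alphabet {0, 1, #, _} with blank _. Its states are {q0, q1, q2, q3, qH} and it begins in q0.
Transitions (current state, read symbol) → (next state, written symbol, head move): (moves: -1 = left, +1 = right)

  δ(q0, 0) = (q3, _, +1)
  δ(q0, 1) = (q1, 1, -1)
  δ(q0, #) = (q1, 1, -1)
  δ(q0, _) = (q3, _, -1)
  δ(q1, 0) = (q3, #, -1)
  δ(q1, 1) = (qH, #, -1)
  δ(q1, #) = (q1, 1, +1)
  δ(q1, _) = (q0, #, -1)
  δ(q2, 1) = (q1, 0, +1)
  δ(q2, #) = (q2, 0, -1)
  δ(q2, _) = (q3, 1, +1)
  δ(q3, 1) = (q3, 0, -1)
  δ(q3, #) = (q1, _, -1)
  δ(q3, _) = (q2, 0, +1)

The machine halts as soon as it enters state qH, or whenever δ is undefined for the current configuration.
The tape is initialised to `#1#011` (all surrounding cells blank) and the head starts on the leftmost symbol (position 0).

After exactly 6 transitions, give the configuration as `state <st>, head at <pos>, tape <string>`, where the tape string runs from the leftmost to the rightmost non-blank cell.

q0 | ___[#]1#011   read # → write 1, move -1, go to q1
q1 | __[_]11#011   read _ → write #, move -1, go to q0
q0 | _[_]#11#011   read _ → write _, move -1, go to q3
q3 | [_]_#11#011   read _ → write 0, move +1, go to q2
q2 | 0[_]#11#011   read _ → write 1, move +1, go to q3
q3 | 01[#]11#011   read # → write _, move -1, go to q1
q1 | 0[1]_11#011
After 6 steps: state q1, head at -2, tape 01_11#011.

state q1, head at -2, tape 01_11#011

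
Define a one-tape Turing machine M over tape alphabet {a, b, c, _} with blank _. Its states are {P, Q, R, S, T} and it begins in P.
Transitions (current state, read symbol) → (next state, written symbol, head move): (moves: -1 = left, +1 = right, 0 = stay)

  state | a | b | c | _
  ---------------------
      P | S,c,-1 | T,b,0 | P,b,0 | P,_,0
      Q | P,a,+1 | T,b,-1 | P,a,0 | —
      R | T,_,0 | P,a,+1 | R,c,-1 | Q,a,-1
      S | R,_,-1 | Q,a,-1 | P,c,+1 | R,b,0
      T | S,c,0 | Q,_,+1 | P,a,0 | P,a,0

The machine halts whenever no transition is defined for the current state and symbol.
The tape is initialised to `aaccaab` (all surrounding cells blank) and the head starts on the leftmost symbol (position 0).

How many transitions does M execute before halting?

P | _[a]accaab   read a → write c, move -1, go to S
S | [_]caccaab   read _ → write b, move 0, go to R
R | [b]caccaab   read b → write a, move +1, go to P
P | a[c]accaab   read c → write b, move 0, go to P
P | a[b]accaab   read b → write b, move 0, go to T
T | a[b]accaab   read b → write _, move +1, go to Q
Q | a_[a]ccaab   read a → write a, move +1, go to P
P | a_a[c]caab   read c → write b, move 0, go to P
P | a_a[b]caab   read b → write b, move 0, go to T
T | a_a[b]caab   read b → write _, move +1, go to Q
Q | a_a_[c]aab   read c → write a, move 0, go to P
P | a_a_[a]aab   read a → write c, move -1, go to S
S | a_a[_]caab   read _ → write b, move 0, go to R
R | a_a[b]caab   read b → write a, move +1, go to P
P | a_aa[c]aab   read c → write b, move 0, go to P
P | a_aa[b]aab   read b → write b, move 0, go to T
T | a_aa[b]aab   read b → write _, move +1, go to Q
Q | a_aa_[a]ab   read a → write a, move +1, go to P
P | a_aa_a[a]b   read a → write c, move -1, go to S
S | a_aa_[a]cb   read a → write _, move -1, go to R
R | a_aa[_]_cb   read _ → write a, move -1, go to Q
Q | a_a[a]a_cb   read a → write a, move +1, go to P
P | a_aa[a]_cb   read a → write c, move -1, go to S
S | a_a[a]c_cb   read a → write _, move -1, go to R
R | a_[a]_c_cb   read a → write _, move 0, go to T
T | a_[_]_c_cb   read _ → write a, move 0, go to P
P | a_[a]_c_cb   read a → write c, move -1, go to S
S | a[_]c_c_cb   read _ → write b, move 0, go to R
R | a[b]c_c_cb   read b → write a, move +1, go to P
P | aa[c]_c_cb   read c → write b, move 0, go to P
P | aa[b]_c_cb   read b → write b, move 0, go to T
T | aa[b]_c_cb   read b → write _, move +1, go to Q
Q | aa_[_]c_cb
M halts after 32 transitions.

32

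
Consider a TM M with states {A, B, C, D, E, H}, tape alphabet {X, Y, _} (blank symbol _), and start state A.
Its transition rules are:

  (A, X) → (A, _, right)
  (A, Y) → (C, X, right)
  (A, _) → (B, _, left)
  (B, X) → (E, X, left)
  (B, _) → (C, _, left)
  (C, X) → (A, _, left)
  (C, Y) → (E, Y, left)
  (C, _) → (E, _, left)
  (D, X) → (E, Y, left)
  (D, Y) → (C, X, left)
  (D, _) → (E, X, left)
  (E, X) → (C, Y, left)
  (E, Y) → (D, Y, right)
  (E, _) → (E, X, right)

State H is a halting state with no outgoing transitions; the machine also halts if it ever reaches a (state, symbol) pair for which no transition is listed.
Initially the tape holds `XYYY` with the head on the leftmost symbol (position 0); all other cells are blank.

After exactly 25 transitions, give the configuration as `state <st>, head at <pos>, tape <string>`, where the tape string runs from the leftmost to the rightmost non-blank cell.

A | _____[X]YYY   read X → write _, move right, go to A
A | ______[Y]YY   read Y → write X, move right, go to C
C | ______X[Y]Y   read Y → write Y, move left, go to E
E | ______[X]YY   read X → write Y, move left, go to C
C | _____[_]YYY   read _ → write _, move left, go to E
E | ____[_]_YYY   read _ → write X, move right, go to E
E | ____X[_]YYY   read _ → write X, move right, go to E
E | ____XX[Y]YY   read Y → write Y, move right, go to D
D | ____XXY[Y]Y   read Y → write X, move left, go to C
C | ____XX[Y]XY   read Y → write Y, move left, go to E
E | ____X[X]YXY   read X → write Y, move left, go to C
C | ____[X]YYXY   read X → write _, move left, go to A
A | ___[_]_YYXY   read _ → write _, move left, go to B
B | __[_]__YYXY   read _ → write _, move left, go to C
C | _[_]___YYXY   read _ → write _, move left, go to E
E | [_]____YYXY   read _ → write X, move right, go to E
E | X[_]___YYXY   read _ → write X, move right, go to E
E | XX[_]__YYXY   read _ → write X, move right, go to E
E | XXX[_]_YYXY   read _ → write X, move right, go to E
E | XXXX[_]YYXY   read _ → write X, move right, go to E
E | XXXXX[Y]YXY   read Y → write Y, move right, go to D
D | XXXXXY[Y]XY   read Y → write X, move left, go to C
C | XXXXX[Y]XXY   read Y → write Y, move left, go to E
E | XXXX[X]YXXY   read X → write Y, move left, go to C
C | XXX[X]YYXXY   read X → write _, move left, go to A
A | XX[X]_YYXXY
After 25 steps: state A, head at -3, tape XXX_YYXXY.

state A, head at -3, tape XXX_YYXXY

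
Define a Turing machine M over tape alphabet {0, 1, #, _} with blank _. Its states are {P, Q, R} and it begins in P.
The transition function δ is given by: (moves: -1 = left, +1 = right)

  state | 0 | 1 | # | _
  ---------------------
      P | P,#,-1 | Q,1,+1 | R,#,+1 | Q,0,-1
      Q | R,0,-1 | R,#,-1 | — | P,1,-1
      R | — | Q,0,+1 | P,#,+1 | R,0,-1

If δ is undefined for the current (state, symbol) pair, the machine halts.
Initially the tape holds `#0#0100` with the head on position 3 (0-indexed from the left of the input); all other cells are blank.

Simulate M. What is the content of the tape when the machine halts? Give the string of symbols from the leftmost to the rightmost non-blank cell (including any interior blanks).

state=P head=3 tape=#0#[0]100   (P,0)→(P,#,-1)
state=P head=2 tape=#0[#]#100   (P,#)→(R,#,+1)
state=R head=3 tape=#0#[#]100   (R,#)→(P,#,+1)
state=P head=4 tape=#0##[1]00   (P,1)→(Q,1,+1)
state=Q head=5 tape=#0##1[0]0   (Q,0)→(R,0,-1)
state=R head=4 tape=#0##[1]00   (R,1)→(Q,0,+1)
state=Q head=5 tape=#0##0[0]0   (Q,0)→(R,0,-1)
state=R head=4 tape=#0##[0]00
The non-blank tape span at halt is #0##000.

#0##000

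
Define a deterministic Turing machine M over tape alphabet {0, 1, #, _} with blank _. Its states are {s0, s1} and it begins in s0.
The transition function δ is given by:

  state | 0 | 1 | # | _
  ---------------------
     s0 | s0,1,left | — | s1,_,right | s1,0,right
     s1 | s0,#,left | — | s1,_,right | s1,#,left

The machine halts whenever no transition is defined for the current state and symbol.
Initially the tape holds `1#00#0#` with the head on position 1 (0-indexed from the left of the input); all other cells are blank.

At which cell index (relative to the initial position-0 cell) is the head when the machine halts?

state=s0 head=1 tape=1[#]00#0#__   (s0,#)→(s1,_,right)
state=s1 head=2 tape=1_[0]0#0#__   (s1,0)→(s0,#,left)
state=s0 head=1 tape=1[_]#0#0#__   (s0,_)→(s1,0,right)
state=s1 head=2 tape=10[#]0#0#__   (s1,#)→(s1,_,right)
state=s1 head=3 tape=10_[0]#0#__   (s1,0)→(s0,#,left)
state=s0 head=2 tape=10[_]##0#__   (s0,_)→(s1,0,right)
state=s1 head=3 tape=100[#]#0#__   (s1,#)→(s1,_,right)
state=s1 head=4 tape=100_[#]0#__   (s1,#)→(s1,_,right)
state=s1 head=5 tape=100__[0]#__   (s1,0)→(s0,#,left)
state=s0 head=4 tape=100_[_]##__   (s0,_)→(s1,0,right)
state=s1 head=5 tape=100_0[#]#__   (s1,#)→(s1,_,right)
state=s1 head=6 tape=100_0_[#]__   (s1,#)→(s1,_,right)
state=s1 head=7 tape=100_0__[_]_   (s1,_)→(s1,#,left)
state=s1 head=6 tape=100_0_[_]#_   (s1,_)→(s1,#,left)
state=s1 head=5 tape=100_0[_]##_   (s1,_)→(s1,#,left)
state=s1 head=4 tape=100_[0]###_   (s1,0)→(s0,#,left)
state=s0 head=3 tape=100[_]####_   (s0,_)→(s1,0,right)
state=s1 head=4 tape=1000[#]###_   (s1,#)→(s1,_,right)
state=s1 head=5 tape=1000_[#]##_   (s1,#)→(s1,_,right)
state=s1 head=6 tape=1000__[#]#_   (s1,#)→(s1,_,right)
state=s1 head=7 tape=1000___[#]_   (s1,#)→(s1,_,right)
state=s1 head=8 tape=1000____[_]   (s1,_)→(s1,#,left)
state=s1 head=7 tape=1000___[_]#   (s1,_)→(s1,#,left)
state=s1 head=6 tape=1000__[_]##   (s1,_)→(s1,#,left)
state=s1 head=5 tape=1000_[_]###   (s1,_)→(s1,#,left)
state=s1 head=4 tape=1000[_]####   (s1,_)→(s1,#,left)
state=s1 head=3 tape=100[0]#####   (s1,0)→(s0,#,left)
state=s0 head=2 tape=10[0]######   (s0,0)→(s0,1,left)
state=s0 head=1 tape=1[0]1######   (s0,0)→(s0,1,left)
state=s0 head=0 tape=[1]11######
At halt the head is at cell 0.

0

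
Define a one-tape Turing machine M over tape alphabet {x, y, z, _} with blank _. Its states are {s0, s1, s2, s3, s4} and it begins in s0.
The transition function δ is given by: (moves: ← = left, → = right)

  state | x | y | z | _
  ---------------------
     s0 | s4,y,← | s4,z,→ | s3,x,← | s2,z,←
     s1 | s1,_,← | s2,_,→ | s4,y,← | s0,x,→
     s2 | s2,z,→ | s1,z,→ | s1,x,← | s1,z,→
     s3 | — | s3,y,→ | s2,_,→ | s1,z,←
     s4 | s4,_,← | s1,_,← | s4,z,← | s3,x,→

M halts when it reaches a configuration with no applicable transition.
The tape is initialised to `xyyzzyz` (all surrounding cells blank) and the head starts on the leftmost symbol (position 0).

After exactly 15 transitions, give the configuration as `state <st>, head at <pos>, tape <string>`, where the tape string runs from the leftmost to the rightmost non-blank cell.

state s4, head at 5, tape xy_zxzyz

state=s0 head=0 tape=_[x]yyzzyz   (s0,x)→(s4,y,←)
state=s4 head=-1 tape=[_]yyyzzyz   (s4,_)→(s3,x,→)
state=s3 head=0 tape=x[y]yyzzyz   (s3,y)→(s3,y,→)
state=s3 head=1 tape=xy[y]yzzyz   (s3,y)→(s3,y,→)
state=s3 head=2 tape=xyy[y]zzyz   (s3,y)→(s3,y,→)
state=s3 head=3 tape=xyyy[z]zyz   (s3,z)→(s2,_,→)
state=s2 head=4 tape=xyyy_[z]yz   (s2,z)→(s1,x,←)
state=s1 head=3 tape=xyyy[_]xyz   (s1,_)→(s0,x,→)
state=s0 head=4 tape=xyyyx[x]yz   (s0,x)→(s4,y,←)
state=s4 head=3 tape=xyyy[x]yyz   (s4,x)→(s4,_,←)
state=s4 head=2 tape=xyy[y]_yyz   (s4,y)→(s1,_,←)
state=s1 head=1 tape=xy[y]__yyz   (s1,y)→(s2,_,→)
state=s2 head=2 tape=xy_[_]_yyz   (s2,_)→(s1,z,→)
state=s1 head=3 tape=xy_z[_]yyz   (s1,_)→(s0,x,→)
state=s0 head=4 tape=xy_zx[y]yz   (s0,y)→(s4,z,→)
state=s4 head=5 tape=xy_zxz[y]z
After 15 steps: state s4, head at 5, tape xy_zxzyz.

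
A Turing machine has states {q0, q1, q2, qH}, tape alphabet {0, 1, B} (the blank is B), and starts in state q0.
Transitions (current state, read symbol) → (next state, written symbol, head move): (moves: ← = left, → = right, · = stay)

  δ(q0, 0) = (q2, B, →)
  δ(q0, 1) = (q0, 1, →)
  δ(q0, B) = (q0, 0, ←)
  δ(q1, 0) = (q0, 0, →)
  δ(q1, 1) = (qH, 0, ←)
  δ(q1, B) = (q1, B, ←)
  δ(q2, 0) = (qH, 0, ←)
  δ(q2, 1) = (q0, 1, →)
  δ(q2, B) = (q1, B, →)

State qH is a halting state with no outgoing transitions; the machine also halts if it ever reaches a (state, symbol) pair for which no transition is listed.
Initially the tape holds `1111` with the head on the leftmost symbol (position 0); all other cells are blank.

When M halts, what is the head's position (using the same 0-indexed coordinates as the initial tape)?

2

state=q0 head=0 tape=[1]111BBB   (q0,1)→(q0,1,→)
state=q0 head=1 tape=1[1]11BBB   (q0,1)→(q0,1,→)
state=q0 head=2 tape=11[1]1BBB   (q0,1)→(q0,1,→)
state=q0 head=3 tape=111[1]BBB   (q0,1)→(q0,1,→)
state=q0 head=4 tape=1111[B]BB   (q0,B)→(q0,0,←)
state=q0 head=3 tape=111[1]0BB   (q0,1)→(q0,1,→)
state=q0 head=4 tape=1111[0]BB   (q0,0)→(q2,B,→)
state=q2 head=5 tape=1111B[B]B   (q2,B)→(q1,B,→)
state=q1 head=6 tape=1111BB[B]   (q1,B)→(q1,B,←)
state=q1 head=5 tape=1111B[B]B   (q1,B)→(q1,B,←)
state=q1 head=4 tape=1111[B]BB   (q1,B)→(q1,B,←)
state=q1 head=3 tape=111[1]BBB   (q1,1)→(qH,0,←)
state=qH head=2 tape=11[1]0BBB
At halt the head is at cell 2.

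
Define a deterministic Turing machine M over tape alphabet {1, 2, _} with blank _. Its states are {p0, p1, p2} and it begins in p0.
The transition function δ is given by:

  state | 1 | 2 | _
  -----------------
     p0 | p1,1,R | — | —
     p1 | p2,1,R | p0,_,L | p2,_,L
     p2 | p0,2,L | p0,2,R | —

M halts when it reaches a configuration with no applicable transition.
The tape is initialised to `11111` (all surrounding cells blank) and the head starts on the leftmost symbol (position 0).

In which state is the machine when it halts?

p0

p0 | _[1]1111   read 1 → write 1, move R, go to p1
p1 | _1[1]111   read 1 → write 1, move R, go to p2
p2 | _11[1]11   read 1 → write 2, move L, go to p0
p0 | _1[1]211   read 1 → write 1, move R, go to p1
p1 | _11[2]11   read 2 → write _, move L, go to p0
p0 | _1[1]_11   read 1 → write 1, move R, go to p1
p1 | _11[_]11   read _ → write _, move L, go to p2
p2 | _1[1]_11   read 1 → write 2, move L, go to p0
p0 | _[1]2_11   read 1 → write 1, move R, go to p1
p1 | _1[2]_11   read 2 → write _, move L, go to p0
p0 | _[1]__11   read 1 → write 1, move R, go to p1
p1 | _1[_]_11   read _ → write _, move L, go to p2
p2 | _[1]__11   read 1 → write 2, move L, go to p0
p0 | [_]2__11
No transition is defined for (p0, _); M halts in state p0.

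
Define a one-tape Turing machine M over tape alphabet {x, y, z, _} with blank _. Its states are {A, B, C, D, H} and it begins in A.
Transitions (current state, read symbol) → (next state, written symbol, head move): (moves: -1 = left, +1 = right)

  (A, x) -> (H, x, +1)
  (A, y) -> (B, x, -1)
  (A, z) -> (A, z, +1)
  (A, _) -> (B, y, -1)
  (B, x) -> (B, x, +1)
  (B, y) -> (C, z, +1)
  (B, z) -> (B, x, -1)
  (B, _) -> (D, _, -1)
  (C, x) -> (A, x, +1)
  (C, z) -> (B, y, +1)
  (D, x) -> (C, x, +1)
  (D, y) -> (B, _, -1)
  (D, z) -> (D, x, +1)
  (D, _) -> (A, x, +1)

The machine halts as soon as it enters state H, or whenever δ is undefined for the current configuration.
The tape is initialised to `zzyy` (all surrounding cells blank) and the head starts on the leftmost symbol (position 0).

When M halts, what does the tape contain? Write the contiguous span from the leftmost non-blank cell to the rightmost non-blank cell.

xzxxxy

A | __[z]zyy   read z → write z, move +1, go to A
A | __z[z]yy   read z → write z, move +1, go to A
A | __zz[y]y   read y → write x, move -1, go to B
B | __z[z]xy   read z → write x, move -1, go to B
B | __[z]xxy   read z → write x, move -1, go to B
B | _[_]xxxy   read _ → write _, move -1, go to D
D | [_]_xxxy   read _ → write x, move +1, go to A
A | x[_]xxxy   read _ → write y, move -1, go to B
B | [x]yxxxy   read x → write x, move +1, go to B
B | x[y]xxxy   read y → write z, move +1, go to C
C | xz[x]xxy   read x → write x, move +1, go to A
A | xzx[x]xy   read x → write x, move +1, go to H
H | xzxx[x]y
The non-blank tape span at halt is xzxxxy.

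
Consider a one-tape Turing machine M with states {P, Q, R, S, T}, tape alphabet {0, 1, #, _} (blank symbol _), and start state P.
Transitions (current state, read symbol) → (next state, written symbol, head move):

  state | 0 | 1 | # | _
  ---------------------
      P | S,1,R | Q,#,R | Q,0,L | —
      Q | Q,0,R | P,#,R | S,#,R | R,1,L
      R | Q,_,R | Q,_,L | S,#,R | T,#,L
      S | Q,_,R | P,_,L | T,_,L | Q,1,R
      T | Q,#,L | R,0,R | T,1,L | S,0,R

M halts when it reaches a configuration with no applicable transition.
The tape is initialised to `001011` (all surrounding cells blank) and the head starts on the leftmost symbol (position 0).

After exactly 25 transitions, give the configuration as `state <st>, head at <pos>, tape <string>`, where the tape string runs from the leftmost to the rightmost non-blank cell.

state=P head=0 tape=[0]01011   (P,0)→(S,1,R)
state=S head=1 tape=1[0]1011   (S,0)→(Q,_,R)
state=Q head=2 tape=1_[1]011   (Q,1)→(P,#,R)
state=P head=3 tape=1_#[0]11   (P,0)→(S,1,R)
state=S head=4 tape=1_#1[1]1   (S,1)→(P,_,L)
state=P head=3 tape=1_#[1]_1   (P,1)→(Q,#,R)
state=Q head=4 tape=1_##[_]1   (Q,_)→(R,1,L)
state=R head=3 tape=1_#[#]11   (R,#)→(S,#,R)
state=S head=4 tape=1_##[1]1   (S,1)→(P,_,L)
state=P head=3 tape=1_#[#]_1   (P,#)→(Q,0,L)
state=Q head=2 tape=1_[#]0_1   (Q,#)→(S,#,R)
state=S head=3 tape=1_#[0]_1   (S,0)→(Q,_,R)
state=Q head=4 tape=1_#_[_]1   (Q,_)→(R,1,L)
state=R head=3 tape=1_#[_]11   (R,_)→(T,#,L)
state=T head=2 tape=1_[#]#11   (T,#)→(T,1,L)
state=T head=1 tape=1[_]1#11   (T,_)→(S,0,R)
state=S head=2 tape=10[1]#11   (S,1)→(P,_,L)
state=P head=1 tape=1[0]_#11   (P,0)→(S,1,R)
state=S head=2 tape=11[_]#11   (S,_)→(Q,1,R)
state=Q head=3 tape=111[#]11   (Q,#)→(S,#,R)
state=S head=4 tape=111#[1]1   (S,1)→(P,_,L)
state=P head=3 tape=111[#]_1   (P,#)→(Q,0,L)
state=Q head=2 tape=11[1]0_1   (Q,1)→(P,#,R)
state=P head=3 tape=11#[0]_1   (P,0)→(S,1,R)
state=S head=4 tape=11#1[_]1   (S,_)→(Q,1,R)
state=Q head=5 tape=11#11[1]
After 25 steps: state Q, head at 5, tape 11#111.

state Q, head at 5, tape 11#111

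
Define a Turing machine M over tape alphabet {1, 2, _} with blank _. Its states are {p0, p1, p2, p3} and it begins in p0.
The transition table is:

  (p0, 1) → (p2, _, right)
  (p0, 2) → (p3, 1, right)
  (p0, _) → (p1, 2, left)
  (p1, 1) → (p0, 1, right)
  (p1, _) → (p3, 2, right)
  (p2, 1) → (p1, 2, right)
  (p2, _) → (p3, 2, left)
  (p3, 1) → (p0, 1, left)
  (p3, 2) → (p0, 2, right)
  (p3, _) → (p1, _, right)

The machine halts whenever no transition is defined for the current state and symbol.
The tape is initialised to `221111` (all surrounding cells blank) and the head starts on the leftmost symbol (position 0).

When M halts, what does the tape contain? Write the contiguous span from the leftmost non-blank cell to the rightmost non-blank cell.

12_21_2

state=p0 head=0 tape=[2]21111_   (p0,2)→(p3,1,right)
state=p3 head=1 tape=1[2]1111_   (p3,2)→(p0,2,right)
state=p0 head=2 tape=12[1]111_   (p0,1)→(p2,_,right)
state=p2 head=3 tape=12_[1]11_   (p2,1)→(p1,2,right)
state=p1 head=4 tape=12_2[1]1_   (p1,1)→(p0,1,right)
state=p0 head=5 tape=12_21[1]_   (p0,1)→(p2,_,right)
state=p2 head=6 tape=12_21_[_]   (p2,_)→(p3,2,left)
state=p3 head=5 tape=12_21[_]2   (p3,_)→(p1,_,right)
state=p1 head=6 tape=12_21_[2]
The non-blank tape span at halt is 12_21_2.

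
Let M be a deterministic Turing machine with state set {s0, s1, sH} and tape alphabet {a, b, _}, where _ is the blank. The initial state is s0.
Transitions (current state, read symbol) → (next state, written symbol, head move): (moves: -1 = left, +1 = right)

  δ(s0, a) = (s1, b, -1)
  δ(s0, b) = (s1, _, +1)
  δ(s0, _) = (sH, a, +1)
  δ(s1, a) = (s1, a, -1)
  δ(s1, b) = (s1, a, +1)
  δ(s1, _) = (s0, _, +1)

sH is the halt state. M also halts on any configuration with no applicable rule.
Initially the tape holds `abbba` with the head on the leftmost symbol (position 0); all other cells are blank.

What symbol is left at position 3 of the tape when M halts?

state=s0 head=0 tape=_[a]bbba___   (s0,a)→(s1,b,-1)
state=s1 head=-1 tape=[_]bbbba___   (s1,_)→(s0,_,+1)
state=s0 head=0 tape=_[b]bbba___   (s0,b)→(s1,_,+1)
state=s1 head=1 tape=__[b]bba___   (s1,b)→(s1,a,+1)
state=s1 head=2 tape=__a[b]ba___   (s1,b)→(s1,a,+1)
state=s1 head=3 tape=__aa[b]a___   (s1,b)→(s1,a,+1)
state=s1 head=4 tape=__aaa[a]___   (s1,a)→(s1,a,-1)
state=s1 head=3 tape=__aa[a]a___   (s1,a)→(s1,a,-1)
state=s1 head=2 tape=__a[a]aa___   (s1,a)→(s1,a,-1)
state=s1 head=1 tape=__[a]aaa___   (s1,a)→(s1,a,-1)
state=s1 head=0 tape=_[_]aaaa___   (s1,_)→(s0,_,+1)
state=s0 head=1 tape=__[a]aaa___   (s0,a)→(s1,b,-1)
state=s1 head=0 tape=_[_]baaa___   (s1,_)→(s0,_,+1)
state=s0 head=1 tape=__[b]aaa___   (s0,b)→(s1,_,+1)
state=s1 head=2 tape=___[a]aa___   (s1,a)→(s1,a,-1)
state=s1 head=1 tape=__[_]aaa___   (s1,_)→(s0,_,+1)
state=s0 head=2 tape=___[a]aa___   (s0,a)→(s1,b,-1)
state=s1 head=1 tape=__[_]baa___   (s1,_)→(s0,_,+1)
state=s0 head=2 tape=___[b]aa___   (s0,b)→(s1,_,+1)
state=s1 head=3 tape=____[a]a___   (s1,a)→(s1,a,-1)
state=s1 head=2 tape=___[_]aa___   (s1,_)→(s0,_,+1)
state=s0 head=3 tape=____[a]a___   (s0,a)→(s1,b,-1)
state=s1 head=2 tape=___[_]ba___   (s1,_)→(s0,_,+1)
state=s0 head=3 tape=____[b]a___   (s0,b)→(s1,_,+1)
state=s1 head=4 tape=_____[a]___   (s1,a)→(s1,a,-1)
state=s1 head=3 tape=____[_]a___   (s1,_)→(s0,_,+1)
state=s0 head=4 tape=_____[a]___   (s0,a)→(s1,b,-1)
state=s1 head=3 tape=____[_]b___   (s1,_)→(s0,_,+1)
state=s0 head=4 tape=_____[b]___   (s0,b)→(s1,_,+1)
state=s1 head=5 tape=______[_]__   (s1,_)→(s0,_,+1)
state=s0 head=6 tape=_______[_]_   (s0,_)→(sH,a,+1)
state=sH head=7 tape=_______a[_]
Cell 3 holds _ when M halts.

_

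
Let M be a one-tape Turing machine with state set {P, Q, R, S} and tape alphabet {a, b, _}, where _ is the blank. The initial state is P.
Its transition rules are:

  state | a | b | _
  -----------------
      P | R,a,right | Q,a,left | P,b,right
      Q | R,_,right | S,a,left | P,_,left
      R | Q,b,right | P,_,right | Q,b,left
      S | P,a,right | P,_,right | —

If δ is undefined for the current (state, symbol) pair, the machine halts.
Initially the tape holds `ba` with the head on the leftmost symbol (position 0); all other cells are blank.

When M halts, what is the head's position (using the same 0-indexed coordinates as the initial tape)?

P | ___[b]a_   read b → write a, move left, go to Q
Q | __[_]aa_   read _ → write _, move left, go to P
P | _[_]_aa_   read _ → write b, move right, go to P
P | _b[_]aa_   read _ → write b, move right, go to P
P | _bb[a]a_   read a → write a, move right, go to R
R | _bba[a]_   read a → write b, move right, go to Q
Q | _bbab[_]   read _ → write _, move left, go to P
P | _bba[b]_   read b → write a, move left, go to Q
Q | _bb[a]a_   read a → write _, move right, go to R
R | _bb_[a]_   read a → write b, move right, go to Q
Q | _bb_b[_]   read _ → write _, move left, go to P
P | _bb_[b]_   read b → write a, move left, go to Q
Q | _bb[_]a_   read _ → write _, move left, go to P
P | _b[b]_a_   read b → write a, move left, go to Q
Q | _[b]a_a_   read b → write a, move left, go to S
S | [_]aa_a_
At halt the head is at cell -3.

-3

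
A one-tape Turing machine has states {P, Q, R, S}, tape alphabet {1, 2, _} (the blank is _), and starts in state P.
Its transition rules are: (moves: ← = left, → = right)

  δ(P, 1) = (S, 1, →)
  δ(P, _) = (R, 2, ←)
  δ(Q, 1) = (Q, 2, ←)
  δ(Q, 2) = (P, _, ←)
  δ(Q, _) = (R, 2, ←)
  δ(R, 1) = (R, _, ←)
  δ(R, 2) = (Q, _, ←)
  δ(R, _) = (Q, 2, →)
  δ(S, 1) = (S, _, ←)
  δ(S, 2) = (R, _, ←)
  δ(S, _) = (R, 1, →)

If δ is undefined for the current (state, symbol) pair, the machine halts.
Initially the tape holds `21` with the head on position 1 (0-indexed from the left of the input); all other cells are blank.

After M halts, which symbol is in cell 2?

state=P head=1 tape=__2[1]___   (P,1)→(S,1,→)
state=S head=2 tape=__21[_]__   (S,_)→(R,1,→)
state=R head=3 tape=__211[_]_   (R,_)→(Q,2,→)
state=Q head=4 tape=__2112[_]   (Q,_)→(R,2,←)
state=R head=3 tape=__211[2]2   (R,2)→(Q,_,←)
state=Q head=2 tape=__21[1]_2   (Q,1)→(Q,2,←)
state=Q head=1 tape=__2[1]2_2   (Q,1)→(Q,2,←)
state=Q head=0 tape=__[2]22_2   (Q,2)→(P,_,←)
state=P head=-1 tape=_[_]_22_2   (P,_)→(R,2,←)
state=R head=-2 tape=[_]2_22_2   (R,_)→(Q,2,→)
state=Q head=-1 tape=2[2]_22_2   (Q,2)→(P,_,←)
state=P head=-2 tape=[2]__22_2
Cell 2 holds 2 when M halts.

2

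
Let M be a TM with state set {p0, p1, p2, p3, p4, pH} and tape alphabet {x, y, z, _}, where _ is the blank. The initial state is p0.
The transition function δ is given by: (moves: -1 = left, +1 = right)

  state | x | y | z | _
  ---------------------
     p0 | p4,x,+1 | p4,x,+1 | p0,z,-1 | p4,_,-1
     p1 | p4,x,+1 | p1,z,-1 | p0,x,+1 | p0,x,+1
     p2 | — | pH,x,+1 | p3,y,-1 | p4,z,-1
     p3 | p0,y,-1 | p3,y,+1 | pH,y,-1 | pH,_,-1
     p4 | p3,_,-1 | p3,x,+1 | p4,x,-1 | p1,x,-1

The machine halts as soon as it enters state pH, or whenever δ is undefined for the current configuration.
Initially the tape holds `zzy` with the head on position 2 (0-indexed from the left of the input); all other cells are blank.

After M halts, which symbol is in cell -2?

state=p0 head=2 tape=___zz[y]_   (p0,y)→(p4,x,+1)
state=p4 head=3 tape=___zzx[_]   (p4,_)→(p1,x,-1)
state=p1 head=2 tape=___zz[x]x   (p1,x)→(p4,x,+1)
state=p4 head=3 tape=___zzx[x]   (p4,x)→(p3,_,-1)
state=p3 head=2 tape=___zz[x]_   (p3,x)→(p0,y,-1)
state=p0 head=1 tape=___z[z]y_   (p0,z)→(p0,z,-1)
state=p0 head=0 tape=___[z]zy_   (p0,z)→(p0,z,-1)
state=p0 head=-1 tape=__[_]zzy_   (p0,_)→(p4,_,-1)
state=p4 head=-2 tape=_[_]_zzy_   (p4,_)→(p1,x,-1)
state=p1 head=-3 tape=[_]x_zzy_   (p1,_)→(p0,x,+1)
state=p0 head=-2 tape=x[x]_zzy_   (p0,x)→(p4,x,+1)
state=p4 head=-1 tape=xx[_]zzy_   (p4,_)→(p1,x,-1)
state=p1 head=-2 tape=x[x]xzzy_   (p1,x)→(p4,x,+1)
state=p4 head=-1 tape=xx[x]zzy_   (p4,x)→(p3,_,-1)
state=p3 head=-2 tape=x[x]_zzy_   (p3,x)→(p0,y,-1)
state=p0 head=-3 tape=[x]y_zzy_   (p0,x)→(p4,x,+1)
state=p4 head=-2 tape=x[y]_zzy_   (p4,y)→(p3,x,+1)
state=p3 head=-1 tape=xx[_]zzy_   (p3,_)→(pH,_,-1)
state=pH head=-2 tape=x[x]_zzy_
Cell -2 holds x when M halts.

x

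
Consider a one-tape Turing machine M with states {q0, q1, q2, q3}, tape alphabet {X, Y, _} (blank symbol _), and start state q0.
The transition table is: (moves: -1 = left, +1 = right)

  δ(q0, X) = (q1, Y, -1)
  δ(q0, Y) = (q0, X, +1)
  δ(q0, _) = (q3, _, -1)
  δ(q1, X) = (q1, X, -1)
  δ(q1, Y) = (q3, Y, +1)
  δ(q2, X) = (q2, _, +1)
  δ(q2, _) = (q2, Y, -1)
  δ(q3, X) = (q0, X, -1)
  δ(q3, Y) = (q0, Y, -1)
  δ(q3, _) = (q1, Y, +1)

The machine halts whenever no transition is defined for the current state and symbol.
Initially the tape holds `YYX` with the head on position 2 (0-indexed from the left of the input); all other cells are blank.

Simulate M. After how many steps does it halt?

15

q0 | _YY[X]_   read X → write Y, move -1, go to q1
q1 | _Y[Y]Y_   read Y → write Y, move +1, go to q3
q3 | _YY[Y]_   read Y → write Y, move -1, go to q0
q0 | _Y[Y]Y_   read Y → write X, move +1, go to q0
q0 | _YX[Y]_   read Y → write X, move +1, go to q0
q0 | _YXX[_]   read _ → write _, move -1, go to q3
q3 | _YX[X]_   read X → write X, move -1, go to q0
q0 | _Y[X]X_   read X → write Y, move -1, go to q1
q1 | _[Y]YX_   read Y → write Y, move +1, go to q3
q3 | _Y[Y]X_   read Y → write Y, move -1, go to q0
q0 | _[Y]YX_   read Y → write X, move +1, go to q0
q0 | _X[Y]X_   read Y → write X, move +1, go to q0
q0 | _XX[X]_   read X → write Y, move -1, go to q1
q1 | _X[X]Y_   read X → write X, move -1, go to q1
q1 | _[X]XY_   read X → write X, move -1, go to q1
q1 | [_]XXY_
M halts after 15 transitions.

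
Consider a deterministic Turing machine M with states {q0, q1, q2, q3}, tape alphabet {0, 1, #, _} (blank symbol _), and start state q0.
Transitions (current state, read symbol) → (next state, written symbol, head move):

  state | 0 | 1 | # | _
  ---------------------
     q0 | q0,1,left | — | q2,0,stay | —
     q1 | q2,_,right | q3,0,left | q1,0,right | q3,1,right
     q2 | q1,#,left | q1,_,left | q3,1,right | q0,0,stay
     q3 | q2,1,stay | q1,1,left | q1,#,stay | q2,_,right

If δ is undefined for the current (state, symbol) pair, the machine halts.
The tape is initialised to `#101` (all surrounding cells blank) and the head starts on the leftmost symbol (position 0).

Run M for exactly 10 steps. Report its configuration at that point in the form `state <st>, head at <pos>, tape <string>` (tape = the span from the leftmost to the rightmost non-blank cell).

state q2, head at -1, tape 0_001

state=q0 head=0 tape=__[#]101   (q0,#)→(q2,0,stay)
state=q2 head=0 tape=__[0]101   (q2,0)→(q1,#,left)
state=q1 head=-1 tape=_[_]#101   (q1,_)→(q3,1,right)
state=q3 head=0 tape=_1[#]101   (q3,#)→(q1,#,stay)
state=q1 head=0 tape=_1[#]101   (q1,#)→(q1,0,right)
state=q1 head=1 tape=_10[1]01   (q1,1)→(q3,0,left)
state=q3 head=0 tape=_1[0]001   (q3,0)→(q2,1,stay)
state=q2 head=0 tape=_1[1]001   (q2,1)→(q1,_,left)
state=q1 head=-1 tape=_[1]_001   (q1,1)→(q3,0,left)
state=q3 head=-2 tape=[_]0_001   (q3,_)→(q2,_,right)
state=q2 head=-1 tape=_[0]_001
After 10 steps: state q2, head at -1, tape 0_001.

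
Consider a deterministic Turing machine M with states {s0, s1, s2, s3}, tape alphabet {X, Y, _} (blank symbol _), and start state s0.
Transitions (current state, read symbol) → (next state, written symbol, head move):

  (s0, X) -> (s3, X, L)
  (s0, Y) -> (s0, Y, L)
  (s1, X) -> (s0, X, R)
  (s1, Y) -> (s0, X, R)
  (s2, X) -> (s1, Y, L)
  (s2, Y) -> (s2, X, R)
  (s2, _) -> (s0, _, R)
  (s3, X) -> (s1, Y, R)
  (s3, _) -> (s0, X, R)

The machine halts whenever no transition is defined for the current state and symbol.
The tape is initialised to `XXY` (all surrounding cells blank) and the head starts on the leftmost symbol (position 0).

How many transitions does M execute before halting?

s0 | _[X]XY   read X → write X, move L, go to s3
s3 | [_]XXY   read _ → write X, move R, go to s0
s0 | X[X]XY   read X → write X, move L, go to s3
s3 | [X]XXY   read X → write Y, move R, go to s1
s1 | Y[X]XY   read X → write X, move R, go to s0
s0 | YX[X]Y   read X → write X, move L, go to s3
s3 | Y[X]XY   read X → write Y, move R, go to s1
s1 | YY[X]Y   read X → write X, move R, go to s0
s0 | YYX[Y]   read Y → write Y, move L, go to s0
s0 | YY[X]Y   read X → write X, move L, go to s3
s3 | Y[Y]XY
M halts after 10 transitions.

10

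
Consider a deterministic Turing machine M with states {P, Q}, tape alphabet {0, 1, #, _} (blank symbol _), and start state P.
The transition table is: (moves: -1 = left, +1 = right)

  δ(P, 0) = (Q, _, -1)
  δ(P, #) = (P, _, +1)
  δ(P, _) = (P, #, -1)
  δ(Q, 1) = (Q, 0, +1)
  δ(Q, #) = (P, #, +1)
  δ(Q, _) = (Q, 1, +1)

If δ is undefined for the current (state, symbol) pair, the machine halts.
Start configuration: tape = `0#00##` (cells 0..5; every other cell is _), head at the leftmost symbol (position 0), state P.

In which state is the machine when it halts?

P

state=P head=0 tape=_[0]#00##__   (P,0)→(Q,_,-1)
state=Q head=-1 tape=[_]_#00##__   (Q,_)→(Q,1,+1)
state=Q head=0 tape=1[_]#00##__   (Q,_)→(Q,1,+1)
state=Q head=1 tape=11[#]00##__   (Q,#)→(P,#,+1)
state=P head=2 tape=11#[0]0##__   (P,0)→(Q,_,-1)
state=Q head=1 tape=11[#]_0##__   (Q,#)→(P,#,+1)
state=P head=2 tape=11#[_]0##__   (P,_)→(P,#,-1)
state=P head=1 tape=11[#]#0##__   (P,#)→(P,_,+1)
state=P head=2 tape=11_[#]0##__   (P,#)→(P,_,+1)
state=P head=3 tape=11__[0]##__   (P,0)→(Q,_,-1)
state=Q head=2 tape=11_[_]_##__   (Q,_)→(Q,1,+1)
state=Q head=3 tape=11_1[_]##__   (Q,_)→(Q,1,+1)
state=Q head=4 tape=11_11[#]#__   (Q,#)→(P,#,+1)
state=P head=5 tape=11_11#[#]__   (P,#)→(P,_,+1)
state=P head=6 tape=11_11#_[_]_   (P,_)→(P,#,-1)
state=P head=5 tape=11_11#[_]#_   (P,_)→(P,#,-1)
state=P head=4 tape=11_11[#]##_   (P,#)→(P,_,+1)
state=P head=5 tape=11_11_[#]#_   (P,#)→(P,_,+1)
state=P head=6 tape=11_11__[#]_   (P,#)→(P,_,+1)
state=P head=7 tape=11_11___[_]   (P,_)→(P,#,-1)
state=P head=6 tape=11_11__[_]#   (P,_)→(P,#,-1)
state=P head=5 tape=11_11_[_]##   (P,_)→(P,#,-1)
state=P head=4 tape=11_11[_]###   (P,_)→(P,#,-1)
state=P head=3 tape=11_1[1]####
No transition is defined for (P, 1); M halts in state P.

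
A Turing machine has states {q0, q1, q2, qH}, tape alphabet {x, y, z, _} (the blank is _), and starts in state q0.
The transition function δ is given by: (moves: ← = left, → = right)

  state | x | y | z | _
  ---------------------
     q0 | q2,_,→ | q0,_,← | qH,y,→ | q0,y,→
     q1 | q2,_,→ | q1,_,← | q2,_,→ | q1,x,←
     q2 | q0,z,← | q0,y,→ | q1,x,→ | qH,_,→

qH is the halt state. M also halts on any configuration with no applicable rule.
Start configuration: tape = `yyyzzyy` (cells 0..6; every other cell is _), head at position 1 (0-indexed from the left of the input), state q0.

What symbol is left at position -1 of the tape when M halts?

q0 | __y[y]yzzyy   read y → write _, move ←, go to q0
q0 | __[y]_yzzyy   read y → write _, move ←, go to q0
q0 | _[_]__yzzyy   read _ → write y, move →, go to q0
q0 | _y[_]_yzzyy   read _ → write y, move →, go to q0
q0 | _yy[_]yzzyy   read _ → write y, move →, go to q0
q0 | _yyy[y]zzyy   read y → write _, move ←, go to q0
q0 | _yy[y]_zzyy   read y → write _, move ←, go to q0
q0 | _y[y]__zzyy   read y → write _, move ←, go to q0
q0 | _[y]___zzyy   read y → write _, move ←, go to q0
q0 | [_]____zzyy   read _ → write y, move →, go to q0
q0 | y[_]___zzyy   read _ → write y, move →, go to q0
q0 | yy[_]__zzyy   read _ → write y, move →, go to q0
q0 | yyy[_]_zzyy   read _ → write y, move →, go to q0
q0 | yyyy[_]zzyy   read _ → write y, move →, go to q0
q0 | yyyyy[z]zyy   read z → write y, move →, go to qH
qH | yyyyyy[z]yy
Cell -1 holds y when M halts.

y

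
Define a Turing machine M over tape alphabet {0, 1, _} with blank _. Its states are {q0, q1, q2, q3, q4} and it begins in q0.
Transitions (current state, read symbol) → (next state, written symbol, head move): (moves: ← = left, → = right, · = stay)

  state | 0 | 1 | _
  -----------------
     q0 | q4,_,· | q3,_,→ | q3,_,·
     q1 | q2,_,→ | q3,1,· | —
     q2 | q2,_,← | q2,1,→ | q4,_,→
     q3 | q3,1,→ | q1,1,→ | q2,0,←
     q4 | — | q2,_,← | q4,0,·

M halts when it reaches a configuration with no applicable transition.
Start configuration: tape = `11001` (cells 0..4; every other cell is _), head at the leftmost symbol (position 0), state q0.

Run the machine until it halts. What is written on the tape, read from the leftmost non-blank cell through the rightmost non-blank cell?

1_01

state=q0 head=0 tape=[1]1001   (q0,1)→(q3,_,→)
state=q3 head=1 tape=_[1]001   (q3,1)→(q1,1,→)
state=q1 head=2 tape=_1[0]01   (q1,0)→(q2,_,→)
state=q2 head=3 tape=_1_[0]1   (q2,0)→(q2,_,←)
state=q2 head=2 tape=_1[_]_1   (q2,_)→(q4,_,→)
state=q4 head=3 tape=_1_[_]1   (q4,_)→(q4,0,·)
state=q4 head=3 tape=_1_[0]1
The non-blank tape span at halt is 1_01.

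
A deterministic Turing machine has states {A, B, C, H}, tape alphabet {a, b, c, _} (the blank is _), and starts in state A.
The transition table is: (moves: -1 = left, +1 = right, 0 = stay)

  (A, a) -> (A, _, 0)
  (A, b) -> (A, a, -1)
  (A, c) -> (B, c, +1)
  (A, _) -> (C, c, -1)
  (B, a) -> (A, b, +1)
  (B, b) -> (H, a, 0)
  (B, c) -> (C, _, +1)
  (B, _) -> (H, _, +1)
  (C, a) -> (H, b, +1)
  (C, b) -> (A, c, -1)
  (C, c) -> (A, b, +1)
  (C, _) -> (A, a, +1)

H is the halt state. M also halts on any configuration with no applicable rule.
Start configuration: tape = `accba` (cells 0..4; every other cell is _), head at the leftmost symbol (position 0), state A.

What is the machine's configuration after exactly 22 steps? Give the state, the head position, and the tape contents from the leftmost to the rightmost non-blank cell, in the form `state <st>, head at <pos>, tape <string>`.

state=A head=0 tape=_[a]ccba   (A,a)→(A,_,0)
state=A head=0 tape=_[_]ccba   (A,_)→(C,c,-1)
state=C head=-1 tape=[_]cccba   (C,_)→(A,a,+1)
state=A head=0 tape=a[c]ccba   (A,c)→(B,c,+1)
state=B head=1 tape=ac[c]cba   (B,c)→(C,_,+1)
state=C head=2 tape=ac_[c]ba   (C,c)→(A,b,+1)
state=A head=3 tape=ac_b[b]a   (A,b)→(A,a,-1)
state=A head=2 tape=ac_[b]aa   (A,b)→(A,a,-1)
state=A head=1 tape=ac[_]aaa   (A,_)→(C,c,-1)
state=C head=0 tape=a[c]caaa   (C,c)→(A,b,+1)
state=A head=1 tape=ab[c]aaa   (A,c)→(B,c,+1)
state=B head=2 tape=abc[a]aa   (B,a)→(A,b,+1)
state=A head=3 tape=abcb[a]a   (A,a)→(A,_,0)
state=A head=3 tape=abcb[_]a   (A,_)→(C,c,-1)
state=C head=2 tape=abc[b]ca   (C,b)→(A,c,-1)
state=A head=1 tape=ab[c]cca   (A,c)→(B,c,+1)
state=B head=2 tape=abc[c]ca   (B,c)→(C,_,+1)
state=C head=3 tape=abc_[c]a   (C,c)→(A,b,+1)
state=A head=4 tape=abc_b[a]   (A,a)→(A,_,0)
state=A head=4 tape=abc_b[_]   (A,_)→(C,c,-1)
state=C head=3 tape=abc_[b]c   (C,b)→(A,c,-1)
state=A head=2 tape=abc[_]cc   (A,_)→(C,c,-1)
state=C head=1 tape=ab[c]ccc
After 22 steps: state C, head at 1, tape abcccc.

state C, head at 1, tape abcccc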